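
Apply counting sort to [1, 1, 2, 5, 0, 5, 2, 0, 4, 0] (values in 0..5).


Count array: [3, 2, 2, 0, 1, 2]
Reconstruct: [0, 0, 0, 1, 1, 2, 2, 4, 5, 5]


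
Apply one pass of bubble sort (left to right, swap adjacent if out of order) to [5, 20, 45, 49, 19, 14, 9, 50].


After one pass: [5, 20, 45, 19, 14, 9, 49, 50]


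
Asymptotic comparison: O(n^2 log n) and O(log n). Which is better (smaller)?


logarithmic grows slower than n^2 log n
O(log n) is asymptotically smaller; O(n^2 log n) grows faster


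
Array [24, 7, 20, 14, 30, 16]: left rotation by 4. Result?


Left rotate by 4: [30, 16, 24, 7, 20, 14]


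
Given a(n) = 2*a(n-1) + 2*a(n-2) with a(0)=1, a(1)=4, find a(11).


Build bottom-up:
...a(9)=11584, a(10)=31648, a(11)=2*31648+2*11584=86464


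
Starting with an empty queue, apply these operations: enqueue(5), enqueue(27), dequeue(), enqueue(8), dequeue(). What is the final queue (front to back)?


enqueue(5) -> [5]
enqueue(27) -> [5, 27]
dequeue() returns 5 -> [27]
enqueue(8) -> [27, 8]
dequeue() returns 27 -> [8]
Final queue (front to back): [8]


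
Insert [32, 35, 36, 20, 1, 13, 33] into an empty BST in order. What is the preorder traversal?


Root = 32; build tree by BST insertion.
Preorder traversal: [32, 20, 1, 13, 35, 33, 36]


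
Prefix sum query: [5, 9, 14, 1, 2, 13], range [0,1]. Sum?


Prefix sums: [0, 5, 14, 28, 29, 31, 44]
Sum[0..1] = prefix[2] - prefix[0] = 14 - 0 = 14


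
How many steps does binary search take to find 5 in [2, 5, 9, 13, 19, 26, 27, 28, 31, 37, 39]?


Search for 5:
[0,10] mid=5 arr[5]=26
[0,4] mid=2 arr[2]=9
[0,1] mid=0 arr[0]=2
[1,1] mid=1 arr[1]=5
Total: 4 comparisons


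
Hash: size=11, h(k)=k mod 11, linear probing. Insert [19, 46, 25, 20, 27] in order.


Insertions: 19->slot 8; 46->slot 2; 25->slot 3; 20->slot 9; 27->slot 5
Table: [None, None, 46, 25, None, 27, None, None, 19, 20, None]


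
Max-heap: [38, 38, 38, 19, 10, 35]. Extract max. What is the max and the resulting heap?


Max = 38
Replace root with last, heapify down
Resulting heap: [38, 35, 38, 19, 10]


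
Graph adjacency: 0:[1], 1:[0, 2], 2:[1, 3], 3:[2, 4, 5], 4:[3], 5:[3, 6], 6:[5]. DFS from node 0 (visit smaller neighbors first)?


DFS stack-based: start with [0]
Visit order: [0, 1, 2, 3, 4, 5, 6]


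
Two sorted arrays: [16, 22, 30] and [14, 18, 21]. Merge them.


Compare heads, take smaller each step.
Merged: [14, 16, 18, 21, 22, 30]


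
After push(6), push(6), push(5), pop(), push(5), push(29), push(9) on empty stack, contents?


push(6) -> [6]
push(6) -> [6, 6]
push(5) -> [6, 6, 5]
pop() returns 5 -> [6, 6]
push(5) -> [6, 6, 5]
push(29) -> [6, 6, 5, 29]
push(9) -> [6, 6, 5, 29, 9]
Final stack (bottom to top): [6, 6, 5, 29, 9]


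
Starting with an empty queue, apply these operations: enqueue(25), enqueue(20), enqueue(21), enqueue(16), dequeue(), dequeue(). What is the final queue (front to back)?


enqueue(25) -> [25]
enqueue(20) -> [25, 20]
enqueue(21) -> [25, 20, 21]
enqueue(16) -> [25, 20, 21, 16]
dequeue() returns 25 -> [20, 21, 16]
dequeue() returns 20 -> [21, 16]
Final queue (front to back): [21, 16]


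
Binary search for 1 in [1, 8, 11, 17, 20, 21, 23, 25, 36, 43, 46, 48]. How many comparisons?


Search for 1:
[0,11] mid=5 arr[5]=21
[0,4] mid=2 arr[2]=11
[0,1] mid=0 arr[0]=1
Total: 3 comparisons


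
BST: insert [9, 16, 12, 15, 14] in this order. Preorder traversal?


Root = 9; build tree by BST insertion.
Preorder traversal: [9, 16, 12, 15, 14]


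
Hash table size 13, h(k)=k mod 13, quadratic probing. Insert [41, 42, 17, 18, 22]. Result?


Insertions: 41->slot 2; 42->slot 3; 17->slot 4; 18->slot 5; 22->slot 9
Table: [None, None, 41, 42, 17, 18, None, None, None, 22, None, None, None]


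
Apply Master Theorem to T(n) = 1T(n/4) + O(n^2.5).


a=1, b=4, c=2.5. log_4(1)=0 < c=2.5. Case 3: O(n^c) = O(n^2.500)
Complexity: O(n^2.500)


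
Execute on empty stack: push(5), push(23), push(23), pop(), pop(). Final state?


push(5) -> [5]
push(23) -> [5, 23]
push(23) -> [5, 23, 23]
pop() returns 23 -> [5, 23]
pop() returns 23 -> [5]
Final stack (bottom to top): [5]


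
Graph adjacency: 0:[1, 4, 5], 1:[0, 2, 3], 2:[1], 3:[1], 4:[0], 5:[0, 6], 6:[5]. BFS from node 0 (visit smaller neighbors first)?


BFS queue: start with [0]
Visit order: [0, 1, 4, 5, 2, 3, 6]


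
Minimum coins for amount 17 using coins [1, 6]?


dp[0]=0; dp[i]=1+min(dp[i-c] for c in coins)
...dp[12]=2, dp[13]=3, dp[14]=4, dp[15]=5, dp[16]=6, dp[17]=7
Minimum coins for 17 = 7


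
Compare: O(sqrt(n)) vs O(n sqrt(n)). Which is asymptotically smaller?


sublinear grows slower than n^1.5
O(sqrt(n)) is asymptotically smaller; O(n sqrt(n)) grows faster


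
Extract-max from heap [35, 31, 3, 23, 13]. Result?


Max = 35
Replace root with last, heapify down
Resulting heap: [31, 23, 3, 13]


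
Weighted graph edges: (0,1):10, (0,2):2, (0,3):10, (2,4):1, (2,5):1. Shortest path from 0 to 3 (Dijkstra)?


Dijkstra from 0:
Distances: {0: 0, 1: 10, 2: 2, 3: 10, 4: 3, 5: 3}
Shortest distance to 3 = 10, path = [0, 3]


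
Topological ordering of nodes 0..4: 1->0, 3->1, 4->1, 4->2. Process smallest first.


Kahn's algorithm, process smallest node first
Order: [3, 4, 1, 0, 2]


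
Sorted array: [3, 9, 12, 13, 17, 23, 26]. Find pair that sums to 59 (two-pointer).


Two pointers: lo=0, hi=6
No pair sums to 59


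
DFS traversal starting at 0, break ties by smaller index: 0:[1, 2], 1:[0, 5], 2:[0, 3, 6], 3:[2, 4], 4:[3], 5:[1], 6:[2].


DFS stack-based: start with [0]
Visit order: [0, 1, 5, 2, 3, 4, 6]


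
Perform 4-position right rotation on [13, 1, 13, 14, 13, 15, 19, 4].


Right rotate by 4: [13, 15, 19, 4, 13, 1, 13, 14]


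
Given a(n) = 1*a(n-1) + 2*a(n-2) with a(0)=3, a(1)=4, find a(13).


Build bottom-up:
...a(11)=4778, a(12)=9558, a(13)=1*9558+2*4778=19114


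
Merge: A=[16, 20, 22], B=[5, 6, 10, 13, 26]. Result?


Compare heads, take smaller each step.
Merged: [5, 6, 10, 13, 16, 20, 22, 26]


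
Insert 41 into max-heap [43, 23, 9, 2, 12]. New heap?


Append 41: [43, 23, 9, 2, 12, 41]
Bubble up: swap idx 5(41) with idx 2(9)
Result: [43, 23, 41, 2, 12, 9]


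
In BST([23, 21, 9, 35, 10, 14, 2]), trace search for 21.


BST root = 23
Search for 21: compare at each node
Path: [23, 21]


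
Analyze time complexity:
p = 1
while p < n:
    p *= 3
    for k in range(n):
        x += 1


Per nesting level: O(log n) * O(n) = O(n log n)
Complexity: O(n log n)


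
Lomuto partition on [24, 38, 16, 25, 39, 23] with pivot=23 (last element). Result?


Elements <= 23 go left of pivot.
Result: [16, 23, 24, 25, 39, 38], pivot at index 1


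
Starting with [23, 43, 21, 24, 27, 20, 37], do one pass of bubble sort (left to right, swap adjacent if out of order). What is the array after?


After one pass: [23, 21, 24, 27, 20, 37, 43]


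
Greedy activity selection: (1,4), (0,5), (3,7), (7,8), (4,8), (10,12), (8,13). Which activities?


Greedy: pick earliest-ending, then skip overlaps.
Selected (3 activities): [(1, 4), (7, 8), (10, 12)]


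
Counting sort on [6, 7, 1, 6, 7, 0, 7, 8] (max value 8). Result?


Count array: [1, 1, 0, 0, 0, 0, 2, 3, 1]
Reconstruct: [0, 1, 6, 6, 7, 7, 7, 8]


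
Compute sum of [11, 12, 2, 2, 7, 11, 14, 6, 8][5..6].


Prefix sums: [0, 11, 23, 25, 27, 34, 45, 59, 65, 73]
Sum[5..6] = prefix[7] - prefix[5] = 59 - 34 = 25


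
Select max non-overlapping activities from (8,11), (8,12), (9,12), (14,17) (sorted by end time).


Greedy: pick earliest-ending, then skip overlaps.
Selected (2 activities): [(8, 11), (14, 17)]


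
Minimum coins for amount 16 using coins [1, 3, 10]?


dp[0]=0; dp[i]=1+min(dp[i-c] for c in coins)
...dp[11]=2, dp[12]=3, dp[13]=2, dp[14]=3, dp[15]=4, dp[16]=3
Minimum coins for 16 = 3


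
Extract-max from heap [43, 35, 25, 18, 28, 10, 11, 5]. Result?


Max = 43
Replace root with last, heapify down
Resulting heap: [35, 28, 25, 18, 5, 10, 11]


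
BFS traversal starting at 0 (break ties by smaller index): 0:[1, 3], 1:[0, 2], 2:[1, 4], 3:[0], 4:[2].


BFS queue: start with [0]
Visit order: [0, 1, 3, 2, 4]


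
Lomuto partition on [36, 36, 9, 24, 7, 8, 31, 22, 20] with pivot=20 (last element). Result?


Elements <= 20 go left of pivot.
Result: [9, 7, 8, 20, 36, 36, 31, 22, 24], pivot at index 3


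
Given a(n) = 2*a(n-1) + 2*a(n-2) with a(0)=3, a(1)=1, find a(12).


Build bottom-up:
...a(10)=21376, a(11)=58400, a(12)=2*58400+2*21376=159552


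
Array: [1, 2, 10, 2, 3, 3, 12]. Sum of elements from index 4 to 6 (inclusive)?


Prefix sums: [0, 1, 3, 13, 15, 18, 21, 33]
Sum[4..6] = prefix[7] - prefix[4] = 33 - 15 = 18


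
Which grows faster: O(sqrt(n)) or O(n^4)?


sublinear grows slower than quartic
O(sqrt(n)) is asymptotically smaller; O(n^4) grows faster


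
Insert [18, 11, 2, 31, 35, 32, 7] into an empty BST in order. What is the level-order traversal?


Root = 18; build tree by BST insertion.
Level-Order traversal: [18, 11, 31, 2, 35, 7, 32]


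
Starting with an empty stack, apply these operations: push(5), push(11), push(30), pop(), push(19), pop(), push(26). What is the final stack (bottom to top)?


push(5) -> [5]
push(11) -> [5, 11]
push(30) -> [5, 11, 30]
pop() returns 30 -> [5, 11]
push(19) -> [5, 11, 19]
pop() returns 19 -> [5, 11]
push(26) -> [5, 11, 26]
Final stack (bottom to top): [5, 11, 26]


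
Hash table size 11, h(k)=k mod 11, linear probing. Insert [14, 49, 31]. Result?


Insertions: 14->slot 3; 49->slot 5; 31->slot 9
Table: [None, None, None, 14, None, 49, None, None, None, 31, None]


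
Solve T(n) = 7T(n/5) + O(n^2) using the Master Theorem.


a=7, b=5, c=2. log_5(7)=1.209 < c=2. Case 3: O(n^c) = O(n^2)
Complexity: O(n^2)


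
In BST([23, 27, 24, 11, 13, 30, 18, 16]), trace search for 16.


BST root = 23
Search for 16: compare at each node
Path: [23, 11, 13, 18, 16]


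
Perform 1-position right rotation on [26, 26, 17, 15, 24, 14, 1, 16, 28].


Right rotate by 1: [28, 26, 26, 17, 15, 24, 14, 1, 16]


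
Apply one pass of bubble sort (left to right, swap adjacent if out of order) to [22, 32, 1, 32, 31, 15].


After one pass: [22, 1, 32, 31, 15, 32]


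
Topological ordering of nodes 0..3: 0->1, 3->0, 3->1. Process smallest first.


Kahn's algorithm, process smallest node first
Order: [2, 3, 0, 1]


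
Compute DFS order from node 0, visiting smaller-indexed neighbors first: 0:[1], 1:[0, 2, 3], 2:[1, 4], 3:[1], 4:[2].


DFS stack-based: start with [0]
Visit order: [0, 1, 2, 4, 3]


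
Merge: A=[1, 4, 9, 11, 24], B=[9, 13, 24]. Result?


Compare heads, take smaller each step.
Merged: [1, 4, 9, 9, 11, 13, 24, 24]


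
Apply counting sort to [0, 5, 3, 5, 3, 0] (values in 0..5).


Count array: [2, 0, 0, 2, 0, 2]
Reconstruct: [0, 0, 3, 3, 5, 5]


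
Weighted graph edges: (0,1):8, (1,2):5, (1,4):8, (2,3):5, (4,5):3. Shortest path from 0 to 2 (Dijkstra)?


Dijkstra from 0:
Distances: {0: 0, 1: 8, 2: 13, 3: 18, 4: 16, 5: 19}
Shortest distance to 2 = 13, path = [0, 1, 2]


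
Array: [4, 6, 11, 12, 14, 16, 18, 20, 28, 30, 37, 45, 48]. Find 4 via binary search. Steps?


Search for 4:
[0,12] mid=6 arr[6]=18
[0,5] mid=2 arr[2]=11
[0,1] mid=0 arr[0]=4
Total: 3 comparisons


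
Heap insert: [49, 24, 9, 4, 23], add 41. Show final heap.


Append 41: [49, 24, 9, 4, 23, 41]
Bubble up: swap idx 5(41) with idx 2(9)
Result: [49, 24, 41, 4, 23, 9]


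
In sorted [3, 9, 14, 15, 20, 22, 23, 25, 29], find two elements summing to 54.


Two pointers: lo=0, hi=8
Found pair: (25, 29) summing to 54


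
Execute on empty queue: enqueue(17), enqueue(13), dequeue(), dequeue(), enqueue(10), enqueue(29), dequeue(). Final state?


enqueue(17) -> [17]
enqueue(13) -> [17, 13]
dequeue() returns 17 -> [13]
dequeue() returns 13 -> []
enqueue(10) -> [10]
enqueue(29) -> [10, 29]
dequeue() returns 10 -> [29]
Final queue (front to back): [29]


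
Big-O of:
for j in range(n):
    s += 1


Per nesting level: O(n) = O(n)
Complexity: O(n)


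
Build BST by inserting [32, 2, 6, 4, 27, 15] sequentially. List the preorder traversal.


Root = 32; build tree by BST insertion.
Preorder traversal: [32, 2, 6, 4, 27, 15]


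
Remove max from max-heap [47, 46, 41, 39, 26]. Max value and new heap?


Max = 47
Replace root with last, heapify down
Resulting heap: [46, 39, 41, 26]


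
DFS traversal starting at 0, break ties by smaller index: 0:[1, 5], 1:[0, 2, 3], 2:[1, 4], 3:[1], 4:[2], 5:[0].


DFS stack-based: start with [0]
Visit order: [0, 1, 2, 4, 3, 5]


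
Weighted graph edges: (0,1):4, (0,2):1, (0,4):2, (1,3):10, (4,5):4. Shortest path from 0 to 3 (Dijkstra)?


Dijkstra from 0:
Distances: {0: 0, 1: 4, 2: 1, 3: 14, 4: 2, 5: 6}
Shortest distance to 3 = 14, path = [0, 1, 3]


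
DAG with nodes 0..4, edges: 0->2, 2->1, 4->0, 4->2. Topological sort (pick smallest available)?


Kahn's algorithm, process smallest node first
Order: [3, 4, 0, 2, 1]


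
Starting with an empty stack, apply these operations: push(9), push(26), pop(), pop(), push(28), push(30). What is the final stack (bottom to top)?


push(9) -> [9]
push(26) -> [9, 26]
pop() returns 26 -> [9]
pop() returns 9 -> []
push(28) -> [28]
push(30) -> [28, 30]
Final stack (bottom to top): [28, 30]


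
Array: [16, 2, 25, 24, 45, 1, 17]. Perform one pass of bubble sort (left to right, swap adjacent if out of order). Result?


After one pass: [2, 16, 24, 25, 1, 17, 45]


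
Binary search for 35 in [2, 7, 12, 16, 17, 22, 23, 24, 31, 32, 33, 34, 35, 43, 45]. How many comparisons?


Search for 35:
[0,14] mid=7 arr[7]=24
[8,14] mid=11 arr[11]=34
[12,14] mid=13 arr[13]=43
[12,12] mid=12 arr[12]=35
Total: 4 comparisons


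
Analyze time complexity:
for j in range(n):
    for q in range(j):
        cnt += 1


Per nesting level: O(n) * O(n) [triangular over j] = O(n^2)
Complexity: O(n^2)


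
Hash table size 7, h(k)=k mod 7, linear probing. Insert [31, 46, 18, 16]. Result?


Insertions: 31->slot 3; 46->slot 4; 18->slot 5; 16->slot 2
Table: [None, None, 16, 31, 46, 18, None]


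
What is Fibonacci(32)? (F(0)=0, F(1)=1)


F(n)=F(n-1)+F(n-2)
...F(30)=832040, F(31)=1346269, F(32)=2178309


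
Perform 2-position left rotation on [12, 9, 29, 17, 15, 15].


Left rotate by 2: [29, 17, 15, 15, 12, 9]


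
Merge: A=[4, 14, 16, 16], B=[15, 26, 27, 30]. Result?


Compare heads, take smaller each step.
Merged: [4, 14, 15, 16, 16, 26, 27, 30]


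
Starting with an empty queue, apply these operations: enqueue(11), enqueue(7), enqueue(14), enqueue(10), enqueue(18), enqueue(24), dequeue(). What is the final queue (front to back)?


enqueue(11) -> [11]
enqueue(7) -> [11, 7]
enqueue(14) -> [11, 7, 14]
enqueue(10) -> [11, 7, 14, 10]
enqueue(18) -> [11, 7, 14, 10, 18]
enqueue(24) -> [11, 7, 14, 10, 18, 24]
dequeue() returns 11 -> [7, 14, 10, 18, 24]
Final queue (front to back): [7, 14, 10, 18, 24]


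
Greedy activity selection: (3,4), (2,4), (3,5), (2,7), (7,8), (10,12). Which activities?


Greedy: pick earliest-ending, then skip overlaps.
Selected (3 activities): [(3, 4), (7, 8), (10, 12)]


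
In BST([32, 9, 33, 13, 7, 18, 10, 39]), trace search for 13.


BST root = 32
Search for 13: compare at each node
Path: [32, 9, 13]


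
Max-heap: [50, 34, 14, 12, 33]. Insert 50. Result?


Append 50: [50, 34, 14, 12, 33, 50]
Bubble up: swap idx 5(50) with idx 2(14)
Result: [50, 34, 50, 12, 33, 14]


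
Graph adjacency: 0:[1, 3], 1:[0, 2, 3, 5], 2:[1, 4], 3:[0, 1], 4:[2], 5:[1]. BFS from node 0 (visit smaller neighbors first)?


BFS queue: start with [0]
Visit order: [0, 1, 3, 2, 5, 4]


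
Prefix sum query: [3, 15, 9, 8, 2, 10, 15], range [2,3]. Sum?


Prefix sums: [0, 3, 18, 27, 35, 37, 47, 62]
Sum[2..3] = prefix[4] - prefix[2] = 35 - 18 = 17


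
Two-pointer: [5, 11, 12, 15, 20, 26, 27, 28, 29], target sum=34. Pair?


Two pointers: lo=0, hi=8
Found pair: (5, 29) summing to 34


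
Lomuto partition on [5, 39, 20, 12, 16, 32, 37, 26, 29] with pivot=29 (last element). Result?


Elements <= 29 go left of pivot.
Result: [5, 20, 12, 16, 26, 29, 37, 39, 32], pivot at index 5


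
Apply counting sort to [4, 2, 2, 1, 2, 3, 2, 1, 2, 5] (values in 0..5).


Count array: [0, 2, 5, 1, 1, 1]
Reconstruct: [1, 1, 2, 2, 2, 2, 2, 3, 4, 5]


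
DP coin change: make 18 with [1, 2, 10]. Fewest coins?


dp[0]=0; dp[i]=1+min(dp[i-c] for c in coins)
...dp[13]=3, dp[14]=3, dp[15]=4, dp[16]=4, dp[17]=5, dp[18]=5
Minimum coins for 18 = 5


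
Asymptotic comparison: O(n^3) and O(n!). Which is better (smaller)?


cubic grows slower than factorial
O(n^3) is asymptotically smaller; O(n!) grows faster


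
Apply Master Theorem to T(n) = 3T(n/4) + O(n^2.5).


a=3, b=4, c=2.5. log_4(3)=0.792 < c=2.5. Case 3: O(n^c) = O(n^2.500)
Complexity: O(n^2.500)


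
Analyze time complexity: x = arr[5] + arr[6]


Analysis: constant-time operation, no loop
Complexity: O(1)


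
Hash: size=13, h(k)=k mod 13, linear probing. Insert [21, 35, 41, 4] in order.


Insertions: 21->slot 8; 35->slot 9; 41->slot 2; 4->slot 4
Table: [None, None, 41, None, 4, None, None, None, 21, 35, None, None, None]


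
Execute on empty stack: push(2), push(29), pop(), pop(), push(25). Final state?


push(2) -> [2]
push(29) -> [2, 29]
pop() returns 29 -> [2]
pop() returns 2 -> []
push(25) -> [25]
Final stack (bottom to top): [25]


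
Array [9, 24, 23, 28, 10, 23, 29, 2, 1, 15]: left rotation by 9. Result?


Left rotate by 9: [15, 9, 24, 23, 28, 10, 23, 29, 2, 1]


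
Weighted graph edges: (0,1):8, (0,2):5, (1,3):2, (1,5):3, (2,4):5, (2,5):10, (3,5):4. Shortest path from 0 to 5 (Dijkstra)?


Dijkstra from 0:
Distances: {0: 0, 1: 8, 2: 5, 3: 10, 4: 10, 5: 11}
Shortest distance to 5 = 11, path = [0, 1, 5]


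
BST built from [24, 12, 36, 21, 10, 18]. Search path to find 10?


BST root = 24
Search for 10: compare at each node
Path: [24, 12, 10]


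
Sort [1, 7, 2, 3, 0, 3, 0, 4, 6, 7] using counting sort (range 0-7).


Count array: [2, 1, 1, 2, 1, 0, 1, 2]
Reconstruct: [0, 0, 1, 2, 3, 3, 4, 6, 7, 7]


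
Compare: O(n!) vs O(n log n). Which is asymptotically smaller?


linearithmic grows slower than factorial
O(n log n) is asymptotically smaller; O(n!) grows faster


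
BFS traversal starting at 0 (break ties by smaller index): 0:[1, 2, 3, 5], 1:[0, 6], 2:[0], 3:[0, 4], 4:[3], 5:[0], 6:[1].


BFS queue: start with [0]
Visit order: [0, 1, 2, 3, 5, 6, 4]


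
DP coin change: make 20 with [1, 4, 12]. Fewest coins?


dp[0]=0; dp[i]=1+min(dp[i-c] for c in coins)
...dp[15]=4, dp[16]=2, dp[17]=3, dp[18]=4, dp[19]=5, dp[20]=3
Minimum coins for 20 = 3


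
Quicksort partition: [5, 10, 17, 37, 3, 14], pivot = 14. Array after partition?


Elements <= 14 go left of pivot.
Result: [5, 10, 3, 14, 17, 37], pivot at index 3


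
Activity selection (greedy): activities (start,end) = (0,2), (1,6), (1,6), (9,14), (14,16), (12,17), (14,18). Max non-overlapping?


Greedy: pick earliest-ending, then skip overlaps.
Selected (3 activities): [(0, 2), (9, 14), (14, 16)]


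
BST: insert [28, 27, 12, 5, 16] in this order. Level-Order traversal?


Root = 28; build tree by BST insertion.
Level-Order traversal: [28, 27, 12, 5, 16]


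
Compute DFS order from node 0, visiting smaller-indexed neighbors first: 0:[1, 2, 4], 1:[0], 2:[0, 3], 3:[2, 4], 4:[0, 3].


DFS stack-based: start with [0]
Visit order: [0, 1, 2, 3, 4]


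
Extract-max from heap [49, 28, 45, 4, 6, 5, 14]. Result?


Max = 49
Replace root with last, heapify down
Resulting heap: [45, 28, 14, 4, 6, 5]


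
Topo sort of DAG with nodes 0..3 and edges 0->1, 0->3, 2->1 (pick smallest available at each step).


Kahn's algorithm, process smallest node first
Order: [0, 2, 1, 3]


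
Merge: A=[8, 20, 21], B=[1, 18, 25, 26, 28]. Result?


Compare heads, take smaller each step.
Merged: [1, 8, 18, 20, 21, 25, 26, 28]


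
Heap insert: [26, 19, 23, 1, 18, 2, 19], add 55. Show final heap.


Append 55: [26, 19, 23, 1, 18, 2, 19, 55]
Bubble up: swap idx 7(55) with idx 3(1); swap idx 3(55) with idx 1(19); swap idx 1(55) with idx 0(26)
Result: [55, 26, 23, 19, 18, 2, 19, 1]


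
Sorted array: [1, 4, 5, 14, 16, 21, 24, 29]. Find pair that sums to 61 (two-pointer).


Two pointers: lo=0, hi=7
No pair sums to 61


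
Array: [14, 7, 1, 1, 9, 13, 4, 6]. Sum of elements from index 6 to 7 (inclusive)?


Prefix sums: [0, 14, 21, 22, 23, 32, 45, 49, 55]
Sum[6..7] = prefix[8] - prefix[6] = 55 - 45 = 10


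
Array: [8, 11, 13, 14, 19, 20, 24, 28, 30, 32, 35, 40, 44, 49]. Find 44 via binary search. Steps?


Search for 44:
[0,13] mid=6 arr[6]=24
[7,13] mid=10 arr[10]=35
[11,13] mid=12 arr[12]=44
Total: 3 comparisons


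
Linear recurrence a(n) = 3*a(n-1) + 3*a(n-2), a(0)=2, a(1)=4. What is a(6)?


Build bottom-up:
...a(4)=252, a(5)=954, a(6)=3*954+3*252=3618


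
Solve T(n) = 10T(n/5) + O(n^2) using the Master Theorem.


a=10, b=5, c=2. log_5(10)=1.431 < c=2. Case 3: O(n^c) = O(n^2)
Complexity: O(n^2)


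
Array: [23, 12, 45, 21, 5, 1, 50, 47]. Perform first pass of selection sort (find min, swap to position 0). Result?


After one pass: [1, 12, 45, 21, 5, 23, 50, 47]


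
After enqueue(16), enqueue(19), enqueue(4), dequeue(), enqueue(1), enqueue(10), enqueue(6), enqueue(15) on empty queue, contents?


enqueue(16) -> [16]
enqueue(19) -> [16, 19]
enqueue(4) -> [16, 19, 4]
dequeue() returns 16 -> [19, 4]
enqueue(1) -> [19, 4, 1]
enqueue(10) -> [19, 4, 1, 10]
enqueue(6) -> [19, 4, 1, 10, 6]
enqueue(15) -> [19, 4, 1, 10, 6, 15]
Final queue (front to back): [19, 4, 1, 10, 6, 15]


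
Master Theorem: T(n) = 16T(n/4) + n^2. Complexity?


a=16, b=4, c=2. log_4(16)=2 = c=2. Case 2: O(n^c log n) = O(n^2 log n)
Complexity: O(n^2 log n)


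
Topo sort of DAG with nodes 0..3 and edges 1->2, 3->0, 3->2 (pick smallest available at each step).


Kahn's algorithm, process smallest node first
Order: [1, 3, 0, 2]


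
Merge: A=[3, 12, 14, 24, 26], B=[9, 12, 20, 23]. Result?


Compare heads, take smaller each step.
Merged: [3, 9, 12, 12, 14, 20, 23, 24, 26]


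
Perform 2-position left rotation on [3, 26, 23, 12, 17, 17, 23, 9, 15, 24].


Left rotate by 2: [23, 12, 17, 17, 23, 9, 15, 24, 3, 26]


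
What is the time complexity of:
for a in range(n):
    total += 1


Per nesting level: O(n) = O(n)
Complexity: O(n)


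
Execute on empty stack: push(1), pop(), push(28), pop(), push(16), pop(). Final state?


push(1) -> [1]
pop() returns 1 -> []
push(28) -> [28]
pop() returns 28 -> []
push(16) -> [16]
pop() returns 16 -> []
Final stack (bottom to top): []


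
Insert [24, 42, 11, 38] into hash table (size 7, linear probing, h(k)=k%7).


Insertions: 24->slot 3; 42->slot 0; 11->slot 4; 38->slot 5
Table: [42, None, None, 24, 11, 38, None]


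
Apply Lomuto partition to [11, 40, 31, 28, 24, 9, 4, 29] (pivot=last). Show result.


Elements <= 29 go left of pivot.
Result: [11, 28, 24, 9, 4, 29, 31, 40], pivot at index 5


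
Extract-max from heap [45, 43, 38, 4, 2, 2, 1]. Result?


Max = 45
Replace root with last, heapify down
Resulting heap: [43, 4, 38, 1, 2, 2]


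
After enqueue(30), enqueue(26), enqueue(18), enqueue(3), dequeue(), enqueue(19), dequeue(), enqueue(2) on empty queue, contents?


enqueue(30) -> [30]
enqueue(26) -> [30, 26]
enqueue(18) -> [30, 26, 18]
enqueue(3) -> [30, 26, 18, 3]
dequeue() returns 30 -> [26, 18, 3]
enqueue(19) -> [26, 18, 3, 19]
dequeue() returns 26 -> [18, 3, 19]
enqueue(2) -> [18, 3, 19, 2]
Final queue (front to back): [18, 3, 19, 2]


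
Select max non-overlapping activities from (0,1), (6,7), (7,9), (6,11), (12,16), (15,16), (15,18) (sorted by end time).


Greedy: pick earliest-ending, then skip overlaps.
Selected (4 activities): [(0, 1), (6, 7), (7, 9), (12, 16)]


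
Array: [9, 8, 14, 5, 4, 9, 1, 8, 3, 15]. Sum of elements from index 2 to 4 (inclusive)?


Prefix sums: [0, 9, 17, 31, 36, 40, 49, 50, 58, 61, 76]
Sum[2..4] = prefix[5] - prefix[2] = 40 - 17 = 23


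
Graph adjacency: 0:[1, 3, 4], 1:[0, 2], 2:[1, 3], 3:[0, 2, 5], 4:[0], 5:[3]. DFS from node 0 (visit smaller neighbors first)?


DFS stack-based: start with [0]
Visit order: [0, 1, 2, 3, 5, 4]


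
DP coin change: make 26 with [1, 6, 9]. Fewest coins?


dp[0]=0; dp[i]=1+min(dp[i-c] for c in coins)
...dp[21]=3, dp[22]=4, dp[23]=5, dp[24]=3, dp[25]=4, dp[26]=5
Minimum coins for 26 = 5


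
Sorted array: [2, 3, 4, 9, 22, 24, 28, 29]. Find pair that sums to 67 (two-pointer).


Two pointers: lo=0, hi=7
No pair sums to 67


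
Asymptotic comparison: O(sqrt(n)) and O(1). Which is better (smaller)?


constant grows slower than sublinear
O(1) is asymptotically smaller; O(sqrt(n)) grows faster


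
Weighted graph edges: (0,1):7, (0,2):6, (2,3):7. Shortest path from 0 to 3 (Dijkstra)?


Dijkstra from 0:
Distances: {0: 0, 1: 7, 2: 6, 3: 13}
Shortest distance to 3 = 13, path = [0, 2, 3]


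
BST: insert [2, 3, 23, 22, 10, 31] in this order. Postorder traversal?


Root = 2; build tree by BST insertion.
Postorder traversal: [10, 22, 31, 23, 3, 2]


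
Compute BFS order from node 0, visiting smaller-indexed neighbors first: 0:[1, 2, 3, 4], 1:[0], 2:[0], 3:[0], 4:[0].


BFS queue: start with [0]
Visit order: [0, 1, 2, 3, 4]


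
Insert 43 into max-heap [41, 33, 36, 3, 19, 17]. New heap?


Append 43: [41, 33, 36, 3, 19, 17, 43]
Bubble up: swap idx 6(43) with idx 2(36); swap idx 2(43) with idx 0(41)
Result: [43, 33, 41, 3, 19, 17, 36]


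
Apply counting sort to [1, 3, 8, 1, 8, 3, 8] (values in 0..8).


Count array: [0, 2, 0, 2, 0, 0, 0, 0, 3]
Reconstruct: [1, 1, 3, 3, 8, 8, 8]


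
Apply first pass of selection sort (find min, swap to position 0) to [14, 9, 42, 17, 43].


After one pass: [9, 14, 42, 17, 43]


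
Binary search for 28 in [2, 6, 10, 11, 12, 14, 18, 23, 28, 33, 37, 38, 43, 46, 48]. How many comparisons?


Search for 28:
[0,14] mid=7 arr[7]=23
[8,14] mid=11 arr[11]=38
[8,10] mid=9 arr[9]=33
[8,8] mid=8 arr[8]=28
Total: 4 comparisons


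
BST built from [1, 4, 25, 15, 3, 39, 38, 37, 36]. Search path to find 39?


BST root = 1
Search for 39: compare at each node
Path: [1, 4, 25, 39]


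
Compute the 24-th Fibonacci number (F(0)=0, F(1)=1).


F(n)=F(n-1)+F(n-2)
...F(22)=17711, F(23)=28657, F(24)=46368


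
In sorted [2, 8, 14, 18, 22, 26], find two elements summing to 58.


Two pointers: lo=0, hi=5
No pair sums to 58


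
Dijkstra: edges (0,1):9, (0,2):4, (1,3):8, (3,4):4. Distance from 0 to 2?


Dijkstra from 0:
Distances: {0: 0, 1: 9, 2: 4, 3: 17, 4: 21}
Shortest distance to 2 = 4, path = [0, 2]


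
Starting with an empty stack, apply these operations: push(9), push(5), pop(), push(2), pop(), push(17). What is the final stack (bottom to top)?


push(9) -> [9]
push(5) -> [9, 5]
pop() returns 5 -> [9]
push(2) -> [9, 2]
pop() returns 2 -> [9]
push(17) -> [9, 17]
Final stack (bottom to top): [9, 17]


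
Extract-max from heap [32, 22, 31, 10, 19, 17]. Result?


Max = 32
Replace root with last, heapify down
Resulting heap: [31, 22, 17, 10, 19]


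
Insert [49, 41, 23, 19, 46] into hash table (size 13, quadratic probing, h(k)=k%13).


Insertions: 49->slot 10; 41->slot 2; 23->slot 11; 19->slot 6; 46->slot 7
Table: [None, None, 41, None, None, None, 19, 46, None, None, 49, 23, None]


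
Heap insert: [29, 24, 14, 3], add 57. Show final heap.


Append 57: [29, 24, 14, 3, 57]
Bubble up: swap idx 4(57) with idx 1(24); swap idx 1(57) with idx 0(29)
Result: [57, 29, 14, 3, 24]


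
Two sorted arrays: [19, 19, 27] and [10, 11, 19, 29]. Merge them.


Compare heads, take smaller each step.
Merged: [10, 11, 19, 19, 19, 27, 29]


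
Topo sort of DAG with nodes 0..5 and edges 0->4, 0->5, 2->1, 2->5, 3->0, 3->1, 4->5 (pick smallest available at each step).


Kahn's algorithm, process smallest node first
Order: [2, 3, 0, 1, 4, 5]


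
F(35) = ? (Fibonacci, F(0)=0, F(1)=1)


F(n)=F(n-1)+F(n-2)
...F(33)=3524578, F(34)=5702887, F(35)=9227465


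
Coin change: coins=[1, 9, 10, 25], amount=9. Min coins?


dp[0]=0; dp[i]=1+min(dp[i-c] for c in coins)
...dp[4]=4, dp[5]=5, dp[6]=6, dp[7]=7, dp[8]=8, dp[9]=1
Minimum coins for 9 = 1


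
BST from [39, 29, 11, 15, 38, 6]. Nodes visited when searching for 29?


BST root = 39
Search for 29: compare at each node
Path: [39, 29]


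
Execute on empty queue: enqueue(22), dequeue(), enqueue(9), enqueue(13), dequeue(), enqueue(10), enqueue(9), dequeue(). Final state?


enqueue(22) -> [22]
dequeue() returns 22 -> []
enqueue(9) -> [9]
enqueue(13) -> [9, 13]
dequeue() returns 9 -> [13]
enqueue(10) -> [13, 10]
enqueue(9) -> [13, 10, 9]
dequeue() returns 13 -> [10, 9]
Final queue (front to back): [10, 9]


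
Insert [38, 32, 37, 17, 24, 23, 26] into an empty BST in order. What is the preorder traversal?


Root = 38; build tree by BST insertion.
Preorder traversal: [38, 32, 17, 24, 23, 26, 37]


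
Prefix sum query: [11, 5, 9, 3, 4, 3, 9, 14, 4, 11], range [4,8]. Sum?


Prefix sums: [0, 11, 16, 25, 28, 32, 35, 44, 58, 62, 73]
Sum[4..8] = prefix[9] - prefix[4] = 62 - 28 = 34


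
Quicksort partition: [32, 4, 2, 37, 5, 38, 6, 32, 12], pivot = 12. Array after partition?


Elements <= 12 go left of pivot.
Result: [4, 2, 5, 6, 12, 38, 37, 32, 32], pivot at index 4


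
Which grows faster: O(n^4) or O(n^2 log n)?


n^2 log n grows slower than quartic
O(n^2 log n) is asymptotically smaller; O(n^4) grows faster


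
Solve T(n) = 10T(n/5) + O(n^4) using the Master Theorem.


a=10, b=5, c=4. log_5(10)=1.431 < c=4. Case 3: O(n^c) = O(n^4)
Complexity: O(n^4)


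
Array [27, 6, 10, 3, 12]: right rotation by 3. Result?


Right rotate by 3: [10, 3, 12, 27, 6]


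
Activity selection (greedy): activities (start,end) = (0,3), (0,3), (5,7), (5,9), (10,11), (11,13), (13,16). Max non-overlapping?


Greedy: pick earliest-ending, then skip overlaps.
Selected (5 activities): [(0, 3), (5, 7), (10, 11), (11, 13), (13, 16)]


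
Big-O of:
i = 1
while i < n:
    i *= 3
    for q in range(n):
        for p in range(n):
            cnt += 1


Per nesting level: O(log n) * O(n) * O(n) = O(n^2 log n)
Complexity: O(n^2 log n)


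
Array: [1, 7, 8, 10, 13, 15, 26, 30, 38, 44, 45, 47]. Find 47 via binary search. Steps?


Search for 47:
[0,11] mid=5 arr[5]=15
[6,11] mid=8 arr[8]=38
[9,11] mid=10 arr[10]=45
[11,11] mid=11 arr[11]=47
Total: 4 comparisons


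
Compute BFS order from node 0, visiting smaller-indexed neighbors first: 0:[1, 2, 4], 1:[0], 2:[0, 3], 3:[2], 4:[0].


BFS queue: start with [0]
Visit order: [0, 1, 2, 4, 3]


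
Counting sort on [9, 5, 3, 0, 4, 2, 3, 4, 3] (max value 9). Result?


Count array: [1, 0, 1, 3, 2, 1, 0, 0, 0, 1]
Reconstruct: [0, 2, 3, 3, 3, 4, 4, 5, 9]


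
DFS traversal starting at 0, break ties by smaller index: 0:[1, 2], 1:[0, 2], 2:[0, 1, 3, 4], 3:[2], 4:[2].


DFS stack-based: start with [0]
Visit order: [0, 1, 2, 3, 4]


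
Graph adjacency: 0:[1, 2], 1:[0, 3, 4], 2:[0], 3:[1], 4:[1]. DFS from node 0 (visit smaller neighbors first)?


DFS stack-based: start with [0]
Visit order: [0, 1, 3, 4, 2]


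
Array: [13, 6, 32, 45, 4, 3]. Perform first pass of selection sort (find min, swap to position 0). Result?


After one pass: [3, 6, 32, 45, 4, 13]


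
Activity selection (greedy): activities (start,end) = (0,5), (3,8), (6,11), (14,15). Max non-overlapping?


Greedy: pick earliest-ending, then skip overlaps.
Selected (3 activities): [(0, 5), (6, 11), (14, 15)]


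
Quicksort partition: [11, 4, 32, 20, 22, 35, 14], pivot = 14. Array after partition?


Elements <= 14 go left of pivot.
Result: [11, 4, 14, 20, 22, 35, 32], pivot at index 2


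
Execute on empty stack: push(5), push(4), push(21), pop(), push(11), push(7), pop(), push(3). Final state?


push(5) -> [5]
push(4) -> [5, 4]
push(21) -> [5, 4, 21]
pop() returns 21 -> [5, 4]
push(11) -> [5, 4, 11]
push(7) -> [5, 4, 11, 7]
pop() returns 7 -> [5, 4, 11]
push(3) -> [5, 4, 11, 3]
Final stack (bottom to top): [5, 4, 11, 3]


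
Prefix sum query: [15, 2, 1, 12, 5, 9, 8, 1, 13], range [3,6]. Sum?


Prefix sums: [0, 15, 17, 18, 30, 35, 44, 52, 53, 66]
Sum[3..6] = prefix[7] - prefix[3] = 52 - 18 = 34


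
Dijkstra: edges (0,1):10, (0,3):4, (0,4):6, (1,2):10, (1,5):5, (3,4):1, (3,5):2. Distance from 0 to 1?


Dijkstra from 0:
Distances: {0: 0, 1: 10, 2: 20, 3: 4, 4: 5, 5: 6}
Shortest distance to 1 = 10, path = [0, 1]


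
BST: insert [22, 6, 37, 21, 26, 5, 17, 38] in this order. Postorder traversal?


Root = 22; build tree by BST insertion.
Postorder traversal: [5, 17, 21, 6, 26, 38, 37, 22]


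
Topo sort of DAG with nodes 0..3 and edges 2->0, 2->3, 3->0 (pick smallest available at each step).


Kahn's algorithm, process smallest node first
Order: [1, 2, 3, 0]


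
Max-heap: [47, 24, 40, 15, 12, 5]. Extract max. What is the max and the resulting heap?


Max = 47
Replace root with last, heapify down
Resulting heap: [40, 24, 5, 15, 12]


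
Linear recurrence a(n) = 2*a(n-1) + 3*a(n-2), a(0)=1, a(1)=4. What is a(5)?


Build bottom-up:
...a(3)=34, a(4)=101, a(5)=2*101+3*34=304


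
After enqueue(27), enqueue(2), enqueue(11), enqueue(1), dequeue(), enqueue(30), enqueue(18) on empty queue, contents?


enqueue(27) -> [27]
enqueue(2) -> [27, 2]
enqueue(11) -> [27, 2, 11]
enqueue(1) -> [27, 2, 11, 1]
dequeue() returns 27 -> [2, 11, 1]
enqueue(30) -> [2, 11, 1, 30]
enqueue(18) -> [2, 11, 1, 30, 18]
Final queue (front to back): [2, 11, 1, 30, 18]


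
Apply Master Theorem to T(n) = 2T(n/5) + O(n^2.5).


a=2, b=5, c=2.5. log_5(2)=0.431 < c=2.5. Case 3: O(n^c) = O(n^2.500)
Complexity: O(n^2.500)


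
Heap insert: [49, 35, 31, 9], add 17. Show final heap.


Append 17: [49, 35, 31, 9, 17]
Bubble up: no swaps needed
Result: [49, 35, 31, 9, 17]


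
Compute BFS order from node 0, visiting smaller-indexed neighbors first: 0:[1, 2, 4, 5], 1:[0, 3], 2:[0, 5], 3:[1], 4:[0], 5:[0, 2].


BFS queue: start with [0]
Visit order: [0, 1, 2, 4, 5, 3]


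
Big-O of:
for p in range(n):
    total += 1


Per nesting level: O(n) = O(n)
Complexity: O(n)


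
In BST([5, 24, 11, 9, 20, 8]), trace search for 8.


BST root = 5
Search for 8: compare at each node
Path: [5, 24, 11, 9, 8]


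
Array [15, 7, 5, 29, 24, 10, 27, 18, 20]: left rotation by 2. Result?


Left rotate by 2: [5, 29, 24, 10, 27, 18, 20, 15, 7]


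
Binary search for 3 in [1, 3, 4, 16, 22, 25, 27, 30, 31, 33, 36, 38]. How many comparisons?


Search for 3:
[0,11] mid=5 arr[5]=25
[0,4] mid=2 arr[2]=4
[0,1] mid=0 arr[0]=1
[1,1] mid=1 arr[1]=3
Total: 4 comparisons


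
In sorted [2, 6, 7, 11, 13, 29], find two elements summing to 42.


Two pointers: lo=0, hi=5
Found pair: (13, 29) summing to 42


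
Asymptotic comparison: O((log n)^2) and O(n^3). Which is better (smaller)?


polylogarithmic grows slower than cubic
O((log n)^2) is asymptotically smaller; O(n^3) grows faster


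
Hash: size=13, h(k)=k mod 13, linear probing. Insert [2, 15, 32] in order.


Insertions: 2->slot 2; 15->slot 3; 32->slot 6
Table: [None, None, 2, 15, None, None, 32, None, None, None, None, None, None]


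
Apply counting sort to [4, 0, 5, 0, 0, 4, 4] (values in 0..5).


Count array: [3, 0, 0, 0, 3, 1]
Reconstruct: [0, 0, 0, 4, 4, 4, 5]


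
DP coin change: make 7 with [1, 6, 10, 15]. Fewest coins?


dp[0]=0; dp[i]=1+min(dp[i-c] for c in coins)
...dp[2]=2, dp[3]=3, dp[4]=4, dp[5]=5, dp[6]=1, dp[7]=2
Minimum coins for 7 = 2


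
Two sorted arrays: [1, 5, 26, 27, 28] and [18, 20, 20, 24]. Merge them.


Compare heads, take smaller each step.
Merged: [1, 5, 18, 20, 20, 24, 26, 27, 28]


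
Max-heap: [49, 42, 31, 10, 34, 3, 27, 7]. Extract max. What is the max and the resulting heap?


Max = 49
Replace root with last, heapify down
Resulting heap: [42, 34, 31, 10, 7, 3, 27]


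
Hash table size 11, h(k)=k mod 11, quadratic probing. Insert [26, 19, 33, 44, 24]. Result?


Insertions: 26->slot 4; 19->slot 8; 33->slot 0; 44->slot 1; 24->slot 2
Table: [33, 44, 24, None, 26, None, None, None, 19, None, None]


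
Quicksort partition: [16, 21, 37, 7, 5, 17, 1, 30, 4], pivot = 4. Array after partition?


Elements <= 4 go left of pivot.
Result: [1, 4, 37, 7, 5, 17, 16, 30, 21], pivot at index 1


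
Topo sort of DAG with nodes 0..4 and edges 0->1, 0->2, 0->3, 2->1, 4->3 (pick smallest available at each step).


Kahn's algorithm, process smallest node first
Order: [0, 2, 1, 4, 3]


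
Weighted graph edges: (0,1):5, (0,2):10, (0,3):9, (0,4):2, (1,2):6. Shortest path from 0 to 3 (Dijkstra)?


Dijkstra from 0:
Distances: {0: 0, 1: 5, 2: 10, 3: 9, 4: 2}
Shortest distance to 3 = 9, path = [0, 3]


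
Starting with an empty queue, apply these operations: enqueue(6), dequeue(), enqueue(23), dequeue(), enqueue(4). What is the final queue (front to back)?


enqueue(6) -> [6]
dequeue() returns 6 -> []
enqueue(23) -> [23]
dequeue() returns 23 -> []
enqueue(4) -> [4]
Final queue (front to back): [4]


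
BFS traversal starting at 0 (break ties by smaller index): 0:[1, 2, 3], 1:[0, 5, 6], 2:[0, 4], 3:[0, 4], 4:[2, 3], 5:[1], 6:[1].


BFS queue: start with [0]
Visit order: [0, 1, 2, 3, 5, 6, 4]


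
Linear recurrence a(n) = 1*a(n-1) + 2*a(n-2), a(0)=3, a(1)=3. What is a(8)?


Build bottom-up:
...a(6)=129, a(7)=255, a(8)=1*255+2*129=513


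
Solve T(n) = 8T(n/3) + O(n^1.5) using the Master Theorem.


a=8, b=3, c=1.5. log_3(8)=1.893 > c=1.5. Case 1: O(n^log_b(a)) = O(n^1.893)
Complexity: O(n^1.893)


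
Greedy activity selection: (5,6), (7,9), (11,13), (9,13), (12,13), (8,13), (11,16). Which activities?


Greedy: pick earliest-ending, then skip overlaps.
Selected (3 activities): [(5, 6), (7, 9), (11, 13)]


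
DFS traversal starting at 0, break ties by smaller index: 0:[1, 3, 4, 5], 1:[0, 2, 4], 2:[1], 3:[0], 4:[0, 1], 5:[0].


DFS stack-based: start with [0]
Visit order: [0, 1, 2, 4, 3, 5]


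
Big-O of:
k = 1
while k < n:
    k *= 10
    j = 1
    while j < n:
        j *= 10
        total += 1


Per nesting level: O(log n) * O(log n) = O((log n)^2)
Complexity: O((log n)^2)


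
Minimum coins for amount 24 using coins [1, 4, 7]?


dp[0]=0; dp[i]=1+min(dp[i-c] for c in coins)
...dp[19]=4, dp[20]=5, dp[21]=3, dp[22]=4, dp[23]=5, dp[24]=6
Minimum coins for 24 = 6


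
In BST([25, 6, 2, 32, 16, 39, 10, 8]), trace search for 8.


BST root = 25
Search for 8: compare at each node
Path: [25, 6, 16, 10, 8]


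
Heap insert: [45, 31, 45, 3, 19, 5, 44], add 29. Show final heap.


Append 29: [45, 31, 45, 3, 19, 5, 44, 29]
Bubble up: swap idx 7(29) with idx 3(3)
Result: [45, 31, 45, 29, 19, 5, 44, 3]


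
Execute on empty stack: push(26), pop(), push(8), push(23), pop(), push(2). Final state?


push(26) -> [26]
pop() returns 26 -> []
push(8) -> [8]
push(23) -> [8, 23]
pop() returns 23 -> [8]
push(2) -> [8, 2]
Final stack (bottom to top): [8, 2]


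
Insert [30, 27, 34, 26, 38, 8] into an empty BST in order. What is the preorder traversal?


Root = 30; build tree by BST insertion.
Preorder traversal: [30, 27, 26, 8, 34, 38]


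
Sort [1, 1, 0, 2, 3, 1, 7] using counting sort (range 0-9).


Count array: [1, 3, 1, 1, 0, 0, 0, 1, 0, 0]
Reconstruct: [0, 1, 1, 1, 2, 3, 7]


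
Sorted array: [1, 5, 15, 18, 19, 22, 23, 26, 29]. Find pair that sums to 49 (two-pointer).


Two pointers: lo=0, hi=8
Found pair: (23, 26) summing to 49
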